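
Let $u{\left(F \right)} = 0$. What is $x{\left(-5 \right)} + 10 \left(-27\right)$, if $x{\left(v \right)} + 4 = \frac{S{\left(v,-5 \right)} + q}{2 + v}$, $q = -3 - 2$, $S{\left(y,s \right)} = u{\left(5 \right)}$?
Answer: $- \frac{817}{3} \approx -272.33$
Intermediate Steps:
$S{\left(y,s \right)} = 0$
$q = -5$
$x{\left(v \right)} = -4 - \frac{5}{2 + v}$ ($x{\left(v \right)} = -4 + \frac{0 - 5}{2 + v} = -4 - \frac{5}{2 + v}$)
$x{\left(-5 \right)} + 10 \left(-27\right) = \frac{-13 - -20}{2 - 5} + 10 \left(-27\right) = \frac{-13 + 20}{-3} - 270 = \left(- \frac{1}{3}\right) 7 - 270 = - \frac{7}{3} - 270 = - \frac{817}{3}$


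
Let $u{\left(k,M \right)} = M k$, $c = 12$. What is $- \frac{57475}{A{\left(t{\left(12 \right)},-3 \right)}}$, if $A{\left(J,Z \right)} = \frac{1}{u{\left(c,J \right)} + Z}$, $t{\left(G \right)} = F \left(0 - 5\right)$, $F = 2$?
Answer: $7069425$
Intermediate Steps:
$t{\left(G \right)} = -10$ ($t{\left(G \right)} = 2 \left(0 - 5\right) = 2 \left(-5\right) = -10$)
$A{\left(J,Z \right)} = \frac{1}{Z + 12 J}$ ($A{\left(J,Z \right)} = \frac{1}{J 12 + Z} = \frac{1}{12 J + Z} = \frac{1}{Z + 12 J}$)
$- \frac{57475}{A{\left(t{\left(12 \right)},-3 \right)}} = - \frac{57475}{\frac{1}{-3 + 12 \left(-10\right)}} = - \frac{57475}{\frac{1}{-3 - 120}} = - \frac{57475}{\frac{1}{-123}} = - \frac{57475}{- \frac{1}{123}} = \left(-57475\right) \left(-123\right) = 7069425$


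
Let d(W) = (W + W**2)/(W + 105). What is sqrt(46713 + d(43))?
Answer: sqrt(63967598)/37 ≈ 216.16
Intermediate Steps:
d(W) = (W + W**2)/(105 + W)
sqrt(46713 + d(43)) = sqrt(46713 + 43*(1 + 43)/(105 + 43)) = sqrt(46713 + 43*44/148) = sqrt(46713 + 43*(1/148)*44) = sqrt(46713 + 473/37) = sqrt(1728854/37) = sqrt(63967598)/37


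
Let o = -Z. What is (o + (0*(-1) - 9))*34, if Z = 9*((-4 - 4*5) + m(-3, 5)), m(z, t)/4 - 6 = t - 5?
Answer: -306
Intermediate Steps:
m(z, t) = 4 + 4*t (m(z, t) = 24 + 4*(t - 5) = 24 + 4*(-5 + t) = 24 + (-20 + 4*t) = 4 + 4*t)
Z = 0 (Z = 9*((-4 - 4*5) + (4 + 4*5)) = 9*((-4 - 20) + (4 + 20)) = 9*(-24 + 24) = 9*0 = 0)
o = 0 (o = -1*0 = 0)
(o + (0*(-1) - 9))*34 = (0 + (0*(-1) - 9))*34 = (0 + (0 - 9))*34 = (0 - 9)*34 = -9*34 = -306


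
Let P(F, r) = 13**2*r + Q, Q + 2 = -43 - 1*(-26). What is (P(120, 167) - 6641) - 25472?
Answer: -3909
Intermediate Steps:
Q = -19 (Q = -2 + (-43 - 1*(-26)) = -2 + (-43 + 26) = -2 - 17 = -19)
P(F, r) = -19 + 169*r (P(F, r) = 13**2*r - 19 = 169*r - 19 = -19 + 169*r)
(P(120, 167) - 6641) - 25472 = ((-19 + 169*167) - 6641) - 25472 = ((-19 + 28223) - 6641) - 25472 = (28204 - 6641) - 25472 = 21563 - 25472 = -3909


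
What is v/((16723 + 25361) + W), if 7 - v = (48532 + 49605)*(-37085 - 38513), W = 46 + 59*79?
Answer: 7418960933/46791 ≈ 1.5856e+5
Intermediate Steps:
W = 4707 (W = 46 + 4661 = 4707)
v = 7418960933 (v = 7 - (48532 + 49605)*(-37085 - 38513) = 7 - 98137*(-75598) = 7 - 1*(-7418960926) = 7 + 7418960926 = 7418960933)
v/((16723 + 25361) + W) = 7418960933/((16723 + 25361) + 4707) = 7418960933/(42084 + 4707) = 7418960933/46791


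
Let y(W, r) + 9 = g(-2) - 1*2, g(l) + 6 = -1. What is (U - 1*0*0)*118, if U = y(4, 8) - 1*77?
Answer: -11210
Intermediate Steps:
g(l) = -7 (g(l) = -6 - 1 = -7)
y(W, r) = -18 (y(W, r) = -9 + (-7 - 1*2) = -9 + (-7 - 2) = -9 - 9 = -18)
U = -95 (U = -18 - 1*77 = -18 - 77 = -95)
(U - 1*0*0)*118 = (-95 - 1*0*0)*118 = (-95 + 0*0)*118 = (-95 + 0)*118 = -95*118 = -11210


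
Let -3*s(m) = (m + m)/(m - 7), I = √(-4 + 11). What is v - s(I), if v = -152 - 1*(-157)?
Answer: 44/9 - √7/9 ≈ 4.5949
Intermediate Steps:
I = √7 ≈ 2.6458
s(m) = -2*m/(3*(-7 + m)) (s(m) = -(m + m)/(3*(m - 7)) = -2*m/(3*(-7 + m)))
v = 5 (v = -152 + 157 = 5)
v - s(I) = 5 - (-2)*√7/(-21 + 3*√7) = 5 + 2*√7/(-21 + 3*√7)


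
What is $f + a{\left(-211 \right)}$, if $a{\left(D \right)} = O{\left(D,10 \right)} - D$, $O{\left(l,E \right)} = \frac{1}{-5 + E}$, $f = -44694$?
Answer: $- \frac{222414}{5} \approx -44483.0$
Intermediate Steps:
$a{\left(D \right)} = \frac{1}{5} - D$ ($a{\left(D \right)} = \frac{1}{-5 + 10} - D = \frac{1}{5} - D$)
$f + a{\left(-211 \right)} = -44694 + \left(\frac{1}{5} - -211\right) = -44694 + \left(\frac{1}{5} + 211\right) = -44694 + \frac{1056}{5} = - \frac{222414}{5}$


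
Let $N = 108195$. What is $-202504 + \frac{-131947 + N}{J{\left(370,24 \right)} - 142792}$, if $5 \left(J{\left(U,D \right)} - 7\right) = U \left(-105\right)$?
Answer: $- \frac{30487965968}{150555} \approx -2.025 \cdot 10^{5}$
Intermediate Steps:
$J{\left(U,D \right)} = 7 - 21 U$ ($J{\left(U,D \right)} = 7 + \frac{U \left(-105\right)}{5} = 7 + \frac{\left(-105\right) U}{5} = 7 - 21 U$)
$-202504 + \frac{-131947 + N}{J{\left(370,24 \right)} - 142792} = -202504 + \frac{-131947 + 108195}{\left(7 - 7770\right) - 142792} = -202504 - \frac{23752}{\left(7 - 7770\right) - 142792} = -202504 - \frac{23752}{-7763 - 142792} = -202504 - \frac{23752}{-150555} = -202504 - - \frac{23752}{150555} = -202504 + \frac{23752}{150555} = - \frac{30487965968}{150555}$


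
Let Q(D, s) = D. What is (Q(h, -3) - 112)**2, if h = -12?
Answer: 15376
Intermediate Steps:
(Q(h, -3) - 112)**2 = (-12 - 112)**2 = (-124)**2 = 15376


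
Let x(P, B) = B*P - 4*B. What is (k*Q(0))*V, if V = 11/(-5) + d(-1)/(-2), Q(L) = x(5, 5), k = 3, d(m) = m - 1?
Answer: -18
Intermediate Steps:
d(m) = -1 + m
x(P, B) = -4*B + B*P
Q(L) = 5 (Q(L) = 5*(-4 + 5) = 5*1 = 5)
V = -6/5 (V = 11/(-5) + (-1 - 1)/(-2) = 11*(-⅕) - 2*(-½) = -11/5 + 1 = -6/5 ≈ -1.2000)
(k*Q(0))*V = (3*5)*(-6/5) = 15*(-6/5) = -18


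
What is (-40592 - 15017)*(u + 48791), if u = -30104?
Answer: -1039165383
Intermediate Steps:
(-40592 - 15017)*(u + 48791) = (-40592 - 15017)*(-30104 + 48791) = -55609*18687 = -1039165383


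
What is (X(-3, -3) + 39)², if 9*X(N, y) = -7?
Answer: 118336/81 ≈ 1460.9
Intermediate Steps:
X(N, y) = -7/9 (X(N, y) = (⅑)*(-7) = -7/9)
(X(-3, -3) + 39)² = (-7/9 + 39)² = (344/9)² = 118336/81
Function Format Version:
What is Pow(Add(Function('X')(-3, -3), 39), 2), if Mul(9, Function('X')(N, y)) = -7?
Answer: Rational(118336, 81) ≈ 1460.9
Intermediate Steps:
Function('X')(N, y) = Rational(-7, 9) (Function('X')(N, y) = Mul(Rational(1, 9), -7) = Rational(-7, 9))
Pow(Add(Function('X')(-3, -3), 39), 2) = Pow(Add(Rational(-7, 9), 39), 2) = Pow(Rational(344, 9), 2) = Rational(118336, 81)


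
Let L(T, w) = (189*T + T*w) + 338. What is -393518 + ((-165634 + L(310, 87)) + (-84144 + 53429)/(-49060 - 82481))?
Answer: -62252273699/131541 ≈ -4.7325e+5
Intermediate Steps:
L(T, w) = 338 + 189*T + T*w
-393518 + ((-165634 + L(310, 87)) + (-84144 + 53429)/(-49060 - 82481)) = -393518 + ((-165634 + (338 + 189*310 + 310*87)) + (-84144 + 53429)/(-49060 - 82481)) = -393518 + ((-165634 + (338 + 58590 + 26970)) - 30715/(-131541)) = -393518 + ((-165634 + 85898) - 30715*(-1/131541)) = -393518 + (-79736 + 30715/131541) = -393518 - 10488522461/131541 = -62252273699/131541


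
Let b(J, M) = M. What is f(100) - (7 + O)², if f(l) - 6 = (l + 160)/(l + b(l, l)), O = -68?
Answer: -37137/10 ≈ -3713.7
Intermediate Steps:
f(l) = 6 + (160 + l)/(2*l) (f(l) = 6 + (l + 160)/(l + l) = 6 + (160 + l)/((2*l)) = 6 + (160 + l)*(1/(2*l)) = 6 + (160 + l)/(2*l))
f(100) - (7 + O)² = (13/2 + 80/100) - (7 - 68)² = (13/2 + 80*(1/100)) - 1*(-61)² = (13/2 + ⅘) - 1*3721 = 73/10 - 3721 = -37137/10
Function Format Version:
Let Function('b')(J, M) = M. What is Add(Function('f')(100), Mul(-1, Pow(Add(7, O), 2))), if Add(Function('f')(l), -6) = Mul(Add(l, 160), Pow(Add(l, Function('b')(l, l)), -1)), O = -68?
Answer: Rational(-37137, 10) ≈ -3713.7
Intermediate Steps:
Function('f')(l) = Add(6, Mul(Rational(1, 2), Pow(l, -1), Add(160, l))) (Function('f')(l) = Add(6, Mul(Add(l, 160), Pow(Add(l, l), -1))) = Add(6, Mul(Add(160, l), Pow(Mul(2, l), -1))) = Add(6, Mul(Add(160, l), Mul(Rational(1, 2), Pow(l, -1)))) = Add(6, Mul(Rational(1, 2), Pow(l, -1), Add(160, l))))
Add(Function('f')(100), Mul(-1, Pow(Add(7, O), 2))) = Add(Add(Rational(13, 2), Mul(80, Pow(100, -1))), Mul(-1, Pow(Add(7, -68), 2))) = Add(Add(Rational(13, 2), Mul(80, Rational(1, 100))), Mul(-1, Pow(-61, 2))) = Add(Add(Rational(13, 2), Rational(4, 5)), Mul(-1, 3721)) = Add(Rational(73, 10), -3721) = Rational(-37137, 10)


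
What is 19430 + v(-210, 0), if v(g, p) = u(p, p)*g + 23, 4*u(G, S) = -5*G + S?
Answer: 19453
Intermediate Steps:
u(G, S) = -5*G/4 + S/4 (u(G, S) = (-5*G + S)/4 = (S - 5*G)/4 = -5*G/4 + S/4)
v(g, p) = 23 - g*p (v(g, p) = (-5*p/4 + p/4)*g + 23 = (-p)*g + 23 = -g*p + 23 = 23 - g*p)
19430 + v(-210, 0) = 19430 + (23 - 1*(-210)*0) = 19430 + (23 + 0) = 19430 + 23 = 19453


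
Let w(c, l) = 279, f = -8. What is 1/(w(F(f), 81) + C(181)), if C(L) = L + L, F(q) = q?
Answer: 1/641 ≈ 0.0015601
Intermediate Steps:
C(L) = 2*L
1/(w(F(f), 81) + C(181)) = 1/(279 + 2*181) = 1/(279 + 362) = 1/641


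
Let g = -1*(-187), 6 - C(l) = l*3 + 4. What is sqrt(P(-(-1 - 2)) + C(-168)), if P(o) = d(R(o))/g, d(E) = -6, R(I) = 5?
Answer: 2*sqrt(4423298)/187 ≈ 22.494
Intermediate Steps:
C(l) = 2 - 3*l (C(l) = 6 - (l*3 + 4) = 6 - (3*l + 4) = 6 - (4 + 3*l) = 6 + (-4 - 3*l) = 2 - 3*l)
g = 187
P(o) = -6/187
sqrt(P(-(-1 - 2)) + C(-168)) = sqrt(-6/187 + (2 - 3*(-168))) = sqrt(-6/187 + (2 + 504)) = sqrt(-6/187 + 506) = sqrt(94616/187) = 2*sqrt(4423298)/187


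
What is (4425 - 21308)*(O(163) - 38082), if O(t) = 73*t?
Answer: 442047589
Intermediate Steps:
(4425 - 21308)*(O(163) - 38082) = (4425 - 21308)*(73*163 - 38082) = -16883*(11899 - 38082) = -16883*(-26183) = 442047589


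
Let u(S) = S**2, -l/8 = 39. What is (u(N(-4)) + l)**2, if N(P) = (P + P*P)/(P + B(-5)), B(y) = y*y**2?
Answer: 332781304384/3418801 ≈ 97339.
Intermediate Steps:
B(y) = y**3
N(P) = (P + P**2)/(-125 + P) (N(P) = (P + P*P)/(P + (-5)**3) = (P + P**2)/(P - 125) = (P + P**2)/(-125 + P))
l = -312 (l = -8*39 = -312)
(u(N(-4)) + l)**2 = ((-4*(1 - 4)/(-125 - 4))**2 - 312)**2 = ((-4*(-3)/(-129))**2 - 312)**2 = ((-4*(-1/129)*(-3))**2 - 312)**2 = ((-4/43)**2 - 312)**2 = (16/1849 - 312)**2 = (-576872/1849)**2 = 332781304384/3418801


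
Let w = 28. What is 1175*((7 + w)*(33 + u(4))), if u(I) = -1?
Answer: 1316000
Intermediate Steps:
1175*((7 + w)*(33 + u(4))) = 1175*((7 + 28)*(33 - 1)) = 1175*(35*32) = 1175*1120 = 1316000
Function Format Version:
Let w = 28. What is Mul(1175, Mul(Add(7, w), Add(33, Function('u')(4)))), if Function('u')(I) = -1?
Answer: 1316000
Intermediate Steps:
Mul(1175, Mul(Add(7, w), Add(33, Function('u')(4)))) = Mul(1175, Mul(Add(7, 28), Add(33, -1))) = Mul(1175, Mul(35, 32)) = Mul(1175, 1120) = 1316000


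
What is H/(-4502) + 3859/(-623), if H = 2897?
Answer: -19178049/2804746 ≈ -6.8377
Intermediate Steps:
H/(-4502) + 3859/(-623) = 2897/(-4502) + 3859/(-623) = 2897*(-1/4502) + 3859*(-1/623) = -2897/4502 - 3859/623 = -19178049/2804746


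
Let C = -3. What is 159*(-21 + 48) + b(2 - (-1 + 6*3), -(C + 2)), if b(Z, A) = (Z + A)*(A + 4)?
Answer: 4223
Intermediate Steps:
b(Z, A) = (4 + A)*(A + Z) (b(Z, A) = (A + Z)*(4 + A) = (4 + A)*(A + Z))
159*(-21 + 48) + b(2 - (-1 + 6*3), -(C + 2)) = 159*(-21 + 48) + ((-(-3 + 2))**2 + 4*(-(-3 + 2)) + 4*(2 - (-1 + 6*3)) + (-(-3 + 2))*(2 - (-1 + 6*3))) = 159*27 + ((-1*(-1))**2 + 4*(-1*(-1)) + 4*(2 - (-1 + 18)) + (-1*(-1))*(2 - (-1 + 18))) = 4293 + (1**2 + 4*1 + 4*(2 - 1*17) + 1*(2 - 1*17)) = 4293 + (1 + 4 + 4*(2 - 17) + 1*(2 - 17)) = 4293 + (1 + 4 + 4*(-15) + 1*(-15)) = 4293 + (1 + 4 - 60 - 15) = 4293 - 70 = 4223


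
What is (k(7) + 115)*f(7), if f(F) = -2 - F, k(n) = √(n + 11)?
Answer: -1035 - 27*√2 ≈ -1073.2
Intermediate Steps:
k(n) = √(11 + n)
(k(7) + 115)*f(7) = (√(11 + 7) + 115)*(-2 - 1*7) = (√18 + 115)*(-2 - 7) = (3*√2 + 115)*(-9) = (115 + 3*√2)*(-9) = -1035 - 27*√2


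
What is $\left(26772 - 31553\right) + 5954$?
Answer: $1173$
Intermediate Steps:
$\left(26772 - 31553\right) + 5954 = -4781 + 5954 = 1173$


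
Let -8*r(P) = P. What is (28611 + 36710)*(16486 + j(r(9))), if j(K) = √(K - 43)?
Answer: 1076882006 + 65321*I*√706/4 ≈ 1.0769e+9 + 4.3391e+5*I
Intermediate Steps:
r(P) = -P/8
j(K) = √(-43 + K)
(28611 + 36710)*(16486 + j(r(9))) = (28611 + 36710)*(16486 + √(-43 - ⅛*9)) = 65321*(16486 + √(-43 - 9/8)) = 65321*(16486 + √(-353/8)) = 65321*(16486 + I*√706/4) = 1076882006 + 65321*I*√706/4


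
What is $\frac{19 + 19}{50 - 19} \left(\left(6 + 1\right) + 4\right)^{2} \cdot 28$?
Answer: $\frac{128744}{31} \approx 4153.0$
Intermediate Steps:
$\frac{19 + 19}{50 - 19} \left(\left(6 + 1\right) + 4\right)^{2} \cdot 28 = \frac{38}{31} \left(7 + 4\right)^{2} \cdot 28 = 38 \cdot \frac{1}{31} \cdot 11^{2} \cdot 28 = \frac{38}{31} \cdot 121 \cdot 28 = \frac{4598}{31} \cdot 28 = \frac{128744}{31}$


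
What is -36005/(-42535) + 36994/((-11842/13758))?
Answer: -2164833405961/50369947 ≈ -42979.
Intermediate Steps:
-36005/(-42535) + 36994/((-11842/13758)) = -36005*(-1/42535) + 36994/((-11842*1/13758)) = 7201/8507 + 36994/(-5921/6879) = 7201/8507 + 36994*(-6879/5921) = 7201/8507 - 254481726/5921 = -2164833405961/50369947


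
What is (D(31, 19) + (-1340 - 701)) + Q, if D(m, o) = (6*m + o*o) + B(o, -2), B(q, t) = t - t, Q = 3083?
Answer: 1589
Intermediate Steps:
B(q, t) = 0
D(m, o) = o² + 6*m (D(m, o) = (6*m + o*o) + 0 = (6*m + o²) + 0 = (o² + 6*m) + 0 = o² + 6*m)
(D(31, 19) + (-1340 - 701)) + Q = ((19² + 6*31) + (-1340 - 701)) + 3083 = ((361 + 186) - 2041) + 3083 = (547 - 2041) + 3083 = -1494 + 3083 = 1589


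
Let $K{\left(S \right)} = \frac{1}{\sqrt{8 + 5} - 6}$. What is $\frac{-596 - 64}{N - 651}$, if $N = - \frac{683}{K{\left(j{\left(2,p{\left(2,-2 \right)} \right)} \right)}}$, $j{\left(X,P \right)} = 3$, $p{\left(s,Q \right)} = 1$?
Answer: $- \frac{568755}{1454363} - \frac{112695 \sqrt{13}}{1454363} \approx -0.67045$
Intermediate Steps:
$K{\left(S \right)} = \frac{1}{-6 + \sqrt{13}}$ ($K{\left(S \right)} = \frac{1}{\sqrt{13} - 6} = \frac{1}{-6 + \sqrt{13}}$)
$N = - \frac{683}{- \frac{6}{23} - \frac{\sqrt{13}}{23}} \approx 1635.4$
$\frac{-596 - 64}{N - 651} = \frac{-596 - 64}{\left(4098 - 683 \sqrt{13}\right) - 651} = - \frac{660}{3447 - 683 \sqrt{13}}$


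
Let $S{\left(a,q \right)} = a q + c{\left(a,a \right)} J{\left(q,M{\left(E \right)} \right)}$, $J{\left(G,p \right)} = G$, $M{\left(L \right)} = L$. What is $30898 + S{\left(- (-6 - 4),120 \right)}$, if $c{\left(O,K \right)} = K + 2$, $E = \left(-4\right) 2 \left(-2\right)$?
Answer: $33538$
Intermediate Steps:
$E = 16$ ($E = \left(-8\right) \left(-2\right) = 16$)
$c{\left(O,K \right)} = 2 + K$
$S{\left(a,q \right)} = a q + q \left(2 + a\right)$ ($S{\left(a,q \right)} = a q + \left(2 + a\right) q = a q + q \left(2 + a\right)$)
$30898 + S{\left(- (-6 - 4),120 \right)} = 30898 + 2 \cdot 120 \left(1 - \left(-6 - 4\right)\right) = 30898 + 2 \cdot 120 \left(1 - -10\right) = 30898 + 2 \cdot 120 \left(1 + 10\right) = 30898 + 2 \cdot 120 \cdot 11 = 30898 + 2640 = 33538$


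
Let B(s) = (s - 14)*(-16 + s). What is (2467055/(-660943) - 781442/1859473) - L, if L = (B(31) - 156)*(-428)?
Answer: 52070324043506687/1229005663039 ≈ 42368.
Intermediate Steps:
B(s) = (-16 + s)*(-14 + s) (B(s) = (-14 + s)*(-16 + s) = (-16 + s)*(-14 + s))
L = -42372 (L = ((224 + 31² - 30*31) - 156)*(-428) = ((224 + 961 - 930) - 156)*(-428) = (255 - 156)*(-428) = 99*(-428) = -42372)
(2467055/(-660943) - 781442/1859473) - L = (2467055/(-660943) - 781442/1859473) - 1*(-42372) = (2467055*(-1/660943) - 781442*1/1859473) + 42372 = (-2467055/660943 - 781442/1859473) + 42372 = -5103910781821/1229005663039 + 42372 = 52070324043506687/1229005663039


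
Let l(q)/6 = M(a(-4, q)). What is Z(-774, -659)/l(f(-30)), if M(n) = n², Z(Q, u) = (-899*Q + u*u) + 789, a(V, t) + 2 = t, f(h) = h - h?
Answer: 141362/3 ≈ 47121.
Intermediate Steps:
f(h) = 0
a(V, t) = -2 + t
Z(Q, u) = 789 + u² - 899*Q (Z(Q, u) = (-899*Q + u²) + 789 = (u² - 899*Q) + 789 = 789 + u² - 899*Q)
l(q) = 6*(-2 + q)²
Z(-774, -659)/l(f(-30)) = (789 + (-659)² - 899*(-774))/((6*(-2 + 0)²)) = (789 + 434281 + 695826)/((6*(-2)²)) = 1130896/((6*4)) = 1130896/24 = 1130896*(1/24) = 141362/3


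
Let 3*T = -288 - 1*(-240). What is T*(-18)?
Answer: 288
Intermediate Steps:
T = -16 (T = (-288 - 1*(-240))/3 = (-288 + 240)/3 = (⅓)*(-48) = -16)
T*(-18) = -16*(-18) = 288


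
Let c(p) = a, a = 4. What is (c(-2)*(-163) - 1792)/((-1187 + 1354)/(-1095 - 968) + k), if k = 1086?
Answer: -387844/172327 ≈ -2.2506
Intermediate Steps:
c(p) = 4
(c(-2)*(-163) - 1792)/((-1187 + 1354)/(-1095 - 968) + k) = (4*(-163) - 1792)/((-1187 + 1354)/(-1095 - 968) + 1086) = (-652 - 1792)/(167/(-2063) + 1086) = -2444/(167*(-1/2063) + 1086) = -2444/(-167/2063 + 1086) = -2444/2240251/2063 = -2444*2063/2240251 = -387844/172327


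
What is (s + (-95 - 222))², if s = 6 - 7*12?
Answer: 156025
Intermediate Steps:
s = -78 (s = 6 - 84 = -78)
(s + (-95 - 222))² = (-78 + (-95 - 222))² = (-78 - 317)² = (-395)² = 156025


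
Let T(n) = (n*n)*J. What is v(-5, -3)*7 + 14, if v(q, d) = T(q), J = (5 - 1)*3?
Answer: 2114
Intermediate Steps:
J = 12 (J = 4*3 = 12)
T(n) = 12*n**2 (T(n) = (n*n)*12 = n**2*12 = 12*n**2)
v(q, d) = 12*q**2
v(-5, -3)*7 + 14 = (12*(-5)**2)*7 + 14 = (12*25)*7 + 14 = 300*7 + 14 = 2100 + 14 = 2114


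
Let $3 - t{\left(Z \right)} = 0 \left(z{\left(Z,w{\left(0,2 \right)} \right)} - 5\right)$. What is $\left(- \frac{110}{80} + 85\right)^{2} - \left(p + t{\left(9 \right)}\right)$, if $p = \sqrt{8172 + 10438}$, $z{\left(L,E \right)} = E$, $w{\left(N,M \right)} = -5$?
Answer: $\frac{447369}{64} - \sqrt{18610} \approx 6853.7$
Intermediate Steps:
$p = \sqrt{18610} \approx 136.42$
$t{\left(Z \right)} = 3$ ($t{\left(Z \right)} = 3 - 0 \left(-5 - 5\right) = 3 - 0 \left(-10\right) = 3 - 0 = 3 + 0 = 3$)
$\left(- \frac{110}{80} + 85\right)^{2} - \left(p + t{\left(9 \right)}\right) = \left(- \frac{110}{80} + 85\right)^{2} - \left(\sqrt{18610} + 3\right) = \left(\left(-110\right) \frac{1}{80} + 85\right)^{2} - \left(3 + \sqrt{18610}\right) = \left(- \frac{11}{8} + 85\right)^{2} - \left(3 + \sqrt{18610}\right) = \left(\frac{669}{8}\right)^{2} - \left(3 + \sqrt{18610}\right) = \frac{447561}{64} - \left(3 + \sqrt{18610}\right) = \frac{447369}{64} - \sqrt{18610}$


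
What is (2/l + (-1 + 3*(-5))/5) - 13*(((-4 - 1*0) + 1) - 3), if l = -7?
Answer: 2608/35 ≈ 74.514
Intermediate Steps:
(2/l + (-1 + 3*(-5))/5) - 13*(((-4 - 1*0) + 1) - 3) = (2/(-7) + (-1 + 3*(-5))/5) - 13*(((-4 - 1*0) + 1) - 3) = (2*(-1/7) + (-1 - 15)*(1/5)) - 13*(((-4 + 0) + 1) - 3) = (-2/7 - 16*1/5) - 13*((-4 + 1) - 3) = (-2/7 - 16/5) - 13*(-3 - 3) = -122/35 - 13*(-6) = -122/35 + 78 = 2608/35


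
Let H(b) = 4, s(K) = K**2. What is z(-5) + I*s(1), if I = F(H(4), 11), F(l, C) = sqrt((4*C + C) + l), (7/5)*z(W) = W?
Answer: -25/7 + sqrt(59) ≈ 4.1097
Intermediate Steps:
z(W) = 5*W/7
F(l, C) = sqrt(l + 5*C) (F(l, C) = sqrt(5*C + l) = sqrt(l + 5*C))
I = sqrt(59) (I = sqrt(4 + 5*11) = sqrt(4 + 55) = sqrt(59) ≈ 7.6811)
z(-5) + I*s(1) = (5/7)*(-5) + sqrt(59)*1**2 = -25/7 + sqrt(59)*1 = -25/7 + sqrt(59)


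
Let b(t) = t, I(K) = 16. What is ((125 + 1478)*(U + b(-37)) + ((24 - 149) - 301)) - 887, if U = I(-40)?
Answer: -34976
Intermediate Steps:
U = 16
((125 + 1478)*(U + b(-37)) + ((24 - 149) - 301)) - 887 = ((125 + 1478)*(16 - 37) + ((24 - 149) - 301)) - 887 = (1603*(-21) + (-125 - 301)) - 887 = (-33663 - 426) - 887 = -34089 - 887 = -34976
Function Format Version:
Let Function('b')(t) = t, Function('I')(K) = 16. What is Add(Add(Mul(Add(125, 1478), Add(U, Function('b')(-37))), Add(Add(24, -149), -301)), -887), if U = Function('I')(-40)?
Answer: -34976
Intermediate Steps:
U = 16
Add(Add(Mul(Add(125, 1478), Add(U, Function('b')(-37))), Add(Add(24, -149), -301)), -887) = Add(Add(Mul(Add(125, 1478), Add(16, -37)), Add(Add(24, -149), -301)), -887) = Add(Add(Mul(1603, -21), Add(-125, -301)), -887) = Add(Add(-33663, -426), -887) = Add(-34089, -887) = -34976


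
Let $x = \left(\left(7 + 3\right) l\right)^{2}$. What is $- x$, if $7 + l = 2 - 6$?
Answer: $-12100$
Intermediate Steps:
$l = -11$ ($l = -7 + \left(2 - 6\right) = -7 - 4 = -11$)
$x = 12100$ ($x = \left(\left(7 + 3\right) \left(-11\right)\right)^{2} = \left(10 \left(-11\right)\right)^{2} = \left(-110\right)^{2} = 12100$)
$- x = \left(-1\right) 12100 = -12100$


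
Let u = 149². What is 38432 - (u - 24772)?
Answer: 41003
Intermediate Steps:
u = 22201
38432 - (u - 24772) = 38432 - (22201 - 24772) = 38432 - 1*(-2571) = 38432 + 2571 = 41003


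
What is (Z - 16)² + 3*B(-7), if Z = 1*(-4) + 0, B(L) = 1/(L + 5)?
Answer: 797/2 ≈ 398.50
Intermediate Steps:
B(L) = 1/(5 + L)
Z = -4 (Z = -4 + 0 = -4)
(Z - 16)² + 3*B(-7) = (-4 - 16)² + 3/(5 - 7) = (-20)² + 3/(-2) = 400 + 3*(-½) = 400 - 3/2 = 797/2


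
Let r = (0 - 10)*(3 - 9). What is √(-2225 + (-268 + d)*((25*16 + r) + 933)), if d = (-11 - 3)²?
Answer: I*√102521 ≈ 320.19*I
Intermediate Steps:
d = 196 (d = (-14)² = 196)
r = 60 (r = -10*(-6) = 60)
√(-2225 + (-268 + d)*((25*16 + r) + 933)) = √(-2225 + (-268 + 196)*((25*16 + 60) + 933)) = √(-2225 - 72*((400 + 60) + 933)) = √(-2225 - 72*(460 + 933)) = √(-2225 - 72*1393) = √(-2225 - 100296) = √(-102521) = I*√102521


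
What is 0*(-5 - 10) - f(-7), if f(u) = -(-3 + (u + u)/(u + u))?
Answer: -2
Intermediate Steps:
f(u) = 2 (f(u) = -(-3 + (2*u)/((2*u))) = -(-3 + (2*u)*(1/(2*u))) = -(-3 + 1) = -1*(-2) = 2)
0*(-5 - 10) - f(-7) = 0*(-5 - 10) - 1*2 = 0*(-15) - 2 = 0 - 2 = -2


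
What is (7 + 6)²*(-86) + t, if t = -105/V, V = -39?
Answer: -188907/13 ≈ -14531.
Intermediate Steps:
t = 35/13 (t = -105/(-39) = -105*(-1/39) = 35/13 ≈ 2.6923)
(7 + 6)²*(-86) + t = (7 + 6)²*(-86) + 35/13 = 13²*(-86) + 35/13 = 169*(-86) + 35/13 = -14534 + 35/13 = -188907/13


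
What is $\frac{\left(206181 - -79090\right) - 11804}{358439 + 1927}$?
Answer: $\frac{273467}{360366} \approx 0.75886$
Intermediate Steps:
$\frac{\left(206181 - -79090\right) - 11804}{358439 + 1927} = \frac{\left(206181 + 79090\right) - 11804}{360366} = \left(285271 - 11804\right) \frac{1}{360366} = 273467 \cdot \frac{1}{360366} = \frac{273467}{360366}$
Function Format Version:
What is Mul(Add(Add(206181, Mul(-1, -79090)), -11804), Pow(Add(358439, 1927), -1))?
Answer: Rational(273467, 360366) ≈ 0.75886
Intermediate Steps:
Mul(Add(Add(206181, Mul(-1, -79090)), -11804), Pow(Add(358439, 1927), -1)) = Mul(Add(Add(206181, 79090), -11804), Pow(360366, -1)) = Mul(Add(285271, -11804), Rational(1, 360366)) = Mul(273467, Rational(1, 360366)) = Rational(273467, 360366)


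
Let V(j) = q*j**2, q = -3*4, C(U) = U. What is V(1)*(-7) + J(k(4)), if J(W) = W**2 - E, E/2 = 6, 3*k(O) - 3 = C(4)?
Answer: 697/9 ≈ 77.444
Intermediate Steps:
k(O) = 7/3 (k(O) = 1 + (1/3)*4 = 1 + 4/3 = 7/3)
E = 12 (E = 2*6 = 12)
J(W) = -12 + W**2 (J(W) = W**2 - 1*12 = W**2 - 12 = -12 + W**2)
q = -12
V(j) = -12*j**2
V(1)*(-7) + J(k(4)) = -12*1**2*(-7) + (-12 + (7/3)**2) = -12*1*(-7) + (-12 + 49/9) = -12*(-7) - 59/9 = 84 - 59/9 = 697/9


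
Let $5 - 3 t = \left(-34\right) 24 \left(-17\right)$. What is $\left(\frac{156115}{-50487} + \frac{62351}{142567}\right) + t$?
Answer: $- \frac{11096549316183}{2399260043} \approx -4625.0$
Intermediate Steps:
$t = - \frac{13867}{3}$ ($t = \frac{5}{3} - \frac{\left(-34\right) 24 \left(-17\right)}{3} = \frac{5}{3} - \frac{\left(-816\right) \left(-17\right)}{3} = \frac{5}{3} - 4624 = - \frac{13867}{3} \approx -4622.3$)
$\left(\frac{156115}{-50487} + \frac{62351}{142567}\right) + t = \left(\frac{156115}{-50487} + \frac{62351}{142567}\right) - \frac{13867}{3} = \left(156115 \left(- \frac{1}{50487}\right) + 62351 \cdot \frac{1}{142567}\right) - \frac{13867}{3} = \left(- \frac{156115}{50487} + \frac{62351}{142567}\right) - \frac{13867}{3} = - \frac{19108932268}{7197780129} - \frac{13867}{3} = - \frac{11096549316183}{2399260043}$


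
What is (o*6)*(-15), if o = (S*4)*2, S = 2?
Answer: -1440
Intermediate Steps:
o = 16 (o = (2*4)*2 = 8*2 = 16)
(o*6)*(-15) = (16*6)*(-15) = 96*(-15) = -1440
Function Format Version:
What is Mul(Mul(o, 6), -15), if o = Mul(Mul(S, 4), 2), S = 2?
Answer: -1440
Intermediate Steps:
o = 16 (o = Mul(Mul(2, 4), 2) = Mul(8, 2) = 16)
Mul(Mul(o, 6), -15) = Mul(Mul(16, 6), -15) = Mul(96, -15) = -1440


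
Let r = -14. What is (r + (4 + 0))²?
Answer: 100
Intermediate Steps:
(r + (4 + 0))² = (-14 + (4 + 0))² = (-14 + 4)² = (-10)² = 100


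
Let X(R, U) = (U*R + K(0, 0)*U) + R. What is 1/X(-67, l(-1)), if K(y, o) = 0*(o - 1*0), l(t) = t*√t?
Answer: -1/134 - I/134 ≈ -0.0074627 - 0.0074627*I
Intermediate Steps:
l(t) = t^(3/2)
K(y, o) = 0 (K(y, o) = 0*(o + 0) = 0*o = 0)
X(R, U) = R + R*U (X(R, U) = (U*R + 0*U) + R = (R*U + 0) + R = R*U + R = R + R*U)
1/X(-67, l(-1)) = 1/(-67*(1 + (-1)^(3/2))) = 1/(-67*(1 - I)) = 1/(-67 + 67*I) = (-67 - 67*I)/8978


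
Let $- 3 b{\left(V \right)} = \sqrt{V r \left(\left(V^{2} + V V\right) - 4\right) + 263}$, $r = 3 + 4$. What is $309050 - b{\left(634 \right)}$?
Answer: $309050 + \frac{\sqrt{3567743967}}{3} \approx 3.2896 \cdot 10^{5}$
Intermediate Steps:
$r = 7$
$b{\left(V \right)} = - \frac{\sqrt{263 + 7 V \left(-4 + 2 V^{2}\right)}}{3}$ ($b{\left(V \right)} = - \frac{\sqrt{V 7 \left(\left(V^{2} + V V\right) - 4\right) + 263}}{3} = - \frac{\sqrt{7 V \left(\left(V^{2} + V^{2}\right) - 4\right) + 263}}{3} = - \frac{\sqrt{7 V \left(2 V^{2} - 4\right) + 263}}{3} = - \frac{\sqrt{7 V \left(-4 + 2 V^{2}\right) + 263}}{3} = - \frac{\sqrt{263 + 7 V \left(-4 + 2 V^{2}\right)}}{3}$)
$309050 - b{\left(634 \right)} = 309050 - - \frac{\sqrt{263 - 17752 + 14 \cdot 634^{3}}}{3} = 309050 - - \frac{\sqrt{263 - 17752 + 14 \cdot 254840104}}{3} = 309050 - - \frac{\sqrt{263 - 17752 + 3567761456}}{3} = 309050 - - \frac{\sqrt{3567743967}}{3} = 309050 + \frac{\sqrt{3567743967}}{3}$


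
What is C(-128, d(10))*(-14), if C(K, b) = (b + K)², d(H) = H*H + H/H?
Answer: -10206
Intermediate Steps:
d(H) = 1 + H² (d(H) = H² + 1 = 1 + H²)
C(K, b) = (K + b)²
C(-128, d(10))*(-14) = (-128 + (1 + 10²))²*(-14) = (-128 + (1 + 100))²*(-14) = (-128 + 101)²*(-14) = (-27)²*(-14) = 729*(-14) = -10206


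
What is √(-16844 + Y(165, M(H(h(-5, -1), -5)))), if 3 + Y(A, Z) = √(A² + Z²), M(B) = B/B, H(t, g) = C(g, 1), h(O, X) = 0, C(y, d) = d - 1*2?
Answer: √(-16847 + √27226) ≈ 129.16*I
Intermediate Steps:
C(y, d) = -2 + d (C(y, d) = d - 2 = -2 + d)
H(t, g) = -1 (H(t, g) = -2 + 1 = -1)
M(B) = 1
Y(A, Z) = -3 + √(A² + Z²)
√(-16844 + Y(165, M(H(h(-5, -1), -5)))) = √(-16844 + (-3 + √(165² + 1²))) = √(-16844 + (-3 + √(27225 + 1))) = √(-16844 + (-3 + √27226)) = √(-16847 + √27226)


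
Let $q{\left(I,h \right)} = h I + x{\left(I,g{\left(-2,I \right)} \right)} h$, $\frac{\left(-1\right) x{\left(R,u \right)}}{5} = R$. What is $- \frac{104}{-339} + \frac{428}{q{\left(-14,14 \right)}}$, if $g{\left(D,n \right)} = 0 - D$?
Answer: $\frac{56657}{66444} \approx 0.8527$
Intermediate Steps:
$g{\left(D,n \right)} = - D$
$x{\left(R,u \right)} = - 5 R$
$q{\left(I,h \right)} = - 4 I h$ ($q{\left(I,h \right)} = h I + - 5 I h = I h - 5 I h = - 4 I h$)
$- \frac{104}{-339} + \frac{428}{q{\left(-14,14 \right)}} = - \frac{104}{-339} + \frac{428}{\left(-4\right) \left(-14\right) 14} = \left(-104\right) \left(- \frac{1}{339}\right) + \frac{428}{784} = \frac{104}{339} + 428 \cdot \frac{1}{784} = \frac{104}{339} + \frac{107}{196} = \frac{56657}{66444}$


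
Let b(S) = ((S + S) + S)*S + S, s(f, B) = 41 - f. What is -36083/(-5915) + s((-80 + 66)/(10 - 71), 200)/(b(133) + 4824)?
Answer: 127729190117/20935929560 ≈ 6.1010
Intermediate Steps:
b(S) = S + 3*S² (b(S) = (2*S + S)*S + S = (3*S)*S + S = 3*S² + S = S + 3*S²)
-36083/(-5915) + s((-80 + 66)/(10 - 71), 200)/(b(133) + 4824) = -36083/(-5915) + (41 - (-80 + 66)/(10 - 71))/(133*(1 + 3*133) + 4824) = -36083*(-1/5915) + (41 - (-14)/(-61))/(133*(1 + 399) + 4824) = 36083/5915 + (41 - (-14)*(-1)/61)/(133*400 + 4824) = 36083/5915 + (41 - 1*14/61)/(53200 + 4824) = 36083/5915 + (41 - 14/61)/58024 = 36083/5915 + (2487/61)*(1/58024) = 36083/5915 + 2487/3539464 = 127729190117/20935929560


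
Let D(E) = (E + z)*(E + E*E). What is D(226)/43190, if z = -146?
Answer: 410416/4319 ≈ 95.026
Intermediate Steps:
D(E) = (-146 + E)*(E + E²) (D(E) = (E - 146)*(E + E*E) = (-146 + E)*(E + E²))
D(226)/43190 = (226*(-146 + 226² - 145*226))/43190 = (226*(-146 + 51076 - 32770))*(1/43190) = (226*18160)*(1/43190) = 4104160*(1/43190) = 410416/4319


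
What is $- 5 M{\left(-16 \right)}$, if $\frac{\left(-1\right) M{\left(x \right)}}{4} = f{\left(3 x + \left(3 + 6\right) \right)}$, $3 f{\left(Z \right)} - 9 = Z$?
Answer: $-200$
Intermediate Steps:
$f{\left(Z \right)} = 3 + \frac{Z}{3}$
$M{\left(x \right)} = -24 - 4 x$ ($M{\left(x \right)} = - 4 \left(3 + \frac{3 x + \left(3 + 6\right)}{3}\right) = - 4 \left(3 + \frac{3 x + 9}{3}\right) = - 4 \left(3 + \frac{9 + 3 x}{3}\right) = - 4 \left(3 + \left(3 + x\right)\right) = - 4 \left(6 + x\right) = -24 - 4 x$)
$- 5 M{\left(-16 \right)} = - 5 \left(-24 - -64\right) = - 5 \left(-24 + 64\right) = \left(-5\right) 40 = -200$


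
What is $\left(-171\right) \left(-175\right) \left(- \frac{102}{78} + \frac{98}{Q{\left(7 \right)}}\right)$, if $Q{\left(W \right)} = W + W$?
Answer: $\frac{2214450}{13} \approx 1.7034 \cdot 10^{5}$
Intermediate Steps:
$Q{\left(W \right)} = 2 W$
$\left(-171\right) \left(-175\right) \left(- \frac{102}{78} + \frac{98}{Q{\left(7 \right)}}\right) = \left(-171\right) \left(-175\right) \left(- \frac{102}{78} + \frac{98}{2 \cdot 7}\right) = 29925 \left(\left(-102\right) \frac{1}{78} + \frac{98}{14}\right) = 29925 \left(- \frac{17}{13} + 98 \cdot \frac{1}{14}\right) = 29925 \left(- \frac{17}{13} + 7\right) = 29925 \cdot \frac{74}{13} = \frac{2214450}{13}$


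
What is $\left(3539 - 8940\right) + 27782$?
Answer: $22381$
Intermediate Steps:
$\left(3539 - 8940\right) + 27782 = -5401 + 27782 = 22381$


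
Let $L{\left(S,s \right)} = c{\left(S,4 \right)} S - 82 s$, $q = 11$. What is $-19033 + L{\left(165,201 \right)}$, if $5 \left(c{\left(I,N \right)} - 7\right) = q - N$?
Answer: $-34129$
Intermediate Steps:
$c{\left(I,N \right)} = \frac{46}{5} - \frac{N}{5}$ ($c{\left(I,N \right)} = 7 + \frac{11 - N}{5} = 7 - \left(- \frac{11}{5} + \frac{N}{5}\right) = \frac{46}{5} - \frac{N}{5}$)
$L{\left(S,s \right)} = - 82 s + \frac{42 S}{5}$ ($L{\left(S,s \right)} = \left(\frac{46}{5} - \frac{4}{5}\right) S - 82 s = \frac{42 S}{5} - 82 s = - 82 s + \frac{42 S}{5}$)
$-19033 + L{\left(165,201 \right)} = -19033 + \left(\left(-82\right) 201 + \frac{42}{5} \cdot 165\right) = -19033 + \left(-16482 + 1386\right) = -19033 - 15096 = -34129$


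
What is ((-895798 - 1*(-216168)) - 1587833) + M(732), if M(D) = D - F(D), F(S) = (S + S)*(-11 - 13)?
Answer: -2231595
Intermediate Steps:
F(S) = -48*S (F(S) = (2*S)*(-24) = -48*S)
M(D) = 49*D (M(D) = D - (-48)*D = D + 48*D = 49*D)
((-895798 - 1*(-216168)) - 1587833) + M(732) = ((-895798 - 1*(-216168)) - 1587833) + 49*732 = ((-895798 + 216168) - 1587833) + 35868 = (-679630 - 1587833) + 35868 = -2267463 + 35868 = -2231595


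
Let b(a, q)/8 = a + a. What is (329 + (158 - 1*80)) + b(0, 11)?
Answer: 407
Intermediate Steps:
b(a, q) = 16*a (b(a, q) = 8*(a + a) = 8*(2*a) = 16*a)
(329 + (158 - 1*80)) + b(0, 11) = (329 + (158 - 1*80)) + 16*0 = (329 + (158 - 80)) + 0 = (329 + 78) + 0 = 407 + 0 = 407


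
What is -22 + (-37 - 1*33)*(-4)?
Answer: 258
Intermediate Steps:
-22 + (-37 - 1*33)*(-4) = -22 + (-37 - 33)*(-4) = -22 - 70*(-4) = -22 + 280 = 258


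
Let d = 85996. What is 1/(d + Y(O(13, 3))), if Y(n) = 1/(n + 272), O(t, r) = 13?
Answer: 285/24508861 ≈ 1.1628e-5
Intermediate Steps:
Y(n) = 1/(272 + n)
1/(d + Y(O(13, 3))) = 1/(85996 + 1/(272 + 13)) = 1/(85996 + 1/285) = 1/(24508861/285) = 285/24508861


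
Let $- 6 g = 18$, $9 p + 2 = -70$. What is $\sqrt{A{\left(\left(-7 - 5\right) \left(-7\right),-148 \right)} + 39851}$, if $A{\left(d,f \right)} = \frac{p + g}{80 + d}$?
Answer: $\frac{\sqrt{267957673}}{82} \approx 199.63$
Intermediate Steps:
$p = -8$ ($p = - \frac{2}{9} + \frac{1}{9} \left(-70\right) = - \frac{2}{9} - \frac{70}{9} = -8$)
$g = -3$ ($g = \left(- \frac{1}{6}\right) 18 = -3$)
$A{\left(d,f \right)} = - \frac{11}{80 + d}$ ($A{\left(d,f \right)} = \frac{-8 - 3}{80 + d} = - \frac{11}{80 + d}$)
$\sqrt{A{\left(\left(-7 - 5\right) \left(-7\right),-148 \right)} + 39851} = \sqrt{- \frac{11}{80 + \left(-7 - 5\right) \left(-7\right)} + 39851} = \sqrt{- \frac{11}{80 - -84} + 39851} = \sqrt{- \frac{11}{80 + 84} + 39851} = \sqrt{- \frac{11}{164} + 39851} = \sqrt{\frac{6535553}{164}} = \frac{\sqrt{267957673}}{82}$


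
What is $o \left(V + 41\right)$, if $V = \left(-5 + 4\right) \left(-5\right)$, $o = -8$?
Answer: $-368$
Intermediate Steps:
$V = 5$ ($V = \left(-1\right) \left(-5\right) = 5$)
$o \left(V + 41\right) = - 8 \left(5 + 41\right) = \left(-8\right) 46 = -368$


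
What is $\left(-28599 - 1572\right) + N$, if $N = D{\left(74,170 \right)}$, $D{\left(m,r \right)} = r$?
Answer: $-30001$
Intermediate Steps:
$N = 170$
$\left(-28599 - 1572\right) + N = \left(-28599 - 1572\right) + 170 = -30171 + 170 = -30001$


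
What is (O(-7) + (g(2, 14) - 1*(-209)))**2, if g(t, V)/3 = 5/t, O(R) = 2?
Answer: 190969/4 ≈ 47742.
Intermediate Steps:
g(t, V) = 15/t (g(t, V) = 3*(5/t) = 15/t)
(O(-7) + (g(2, 14) - 1*(-209)))**2 = (2 + (15/2 - 1*(-209)))**2 = (2 + (15*(1/2) + 209))**2 = (2 + (15/2 + 209))**2 = (2 + 433/2)**2 = (437/2)**2 = 190969/4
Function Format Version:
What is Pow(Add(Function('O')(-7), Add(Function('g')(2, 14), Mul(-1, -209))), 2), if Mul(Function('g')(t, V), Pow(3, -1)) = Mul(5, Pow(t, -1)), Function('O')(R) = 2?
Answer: Rational(190969, 4) ≈ 47742.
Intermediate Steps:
Function('g')(t, V) = Mul(15, Pow(t, -1)) (Function('g')(t, V) = Mul(3, Mul(5, Pow(t, -1))) = Mul(15, Pow(t, -1)))
Pow(Add(Function('O')(-7), Add(Function('g')(2, 14), Mul(-1, -209))), 2) = Pow(Add(2, Add(Mul(15, Pow(2, -1)), Mul(-1, -209))), 2) = Pow(Add(2, Add(Mul(15, Rational(1, 2)), 209)), 2) = Pow(Add(2, Add(Rational(15, 2), 209)), 2) = Pow(Add(2, Rational(433, 2)), 2) = Pow(Rational(437, 2), 2) = Rational(190969, 4)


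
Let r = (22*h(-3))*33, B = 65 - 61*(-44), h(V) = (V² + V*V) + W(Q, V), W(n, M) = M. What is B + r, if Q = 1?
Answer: 13639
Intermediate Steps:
h(V) = V + 2*V² (h(V) = (V² + V*V) + V = (V² + V²) + V = 2*V² + V = V + 2*V²)
B = 2749 (B = 65 + 2684 = 2749)
r = 10890 (r = (22*(-3*(1 + 2*(-3))))*33 = (22*(-3*(1 - 6)))*33 = (22*(-3*(-5)))*33 = (22*15)*33 = 330*33 = 10890)
B + r = 2749 + 10890 = 13639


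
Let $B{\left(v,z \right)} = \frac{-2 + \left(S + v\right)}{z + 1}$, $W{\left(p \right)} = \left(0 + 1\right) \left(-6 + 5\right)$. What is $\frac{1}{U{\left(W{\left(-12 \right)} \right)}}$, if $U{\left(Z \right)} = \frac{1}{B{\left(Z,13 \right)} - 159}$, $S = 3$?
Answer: $-159$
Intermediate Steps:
$W{\left(p \right)} = -1$ ($W{\left(p \right)} = 1 \left(-1\right) = -1$)
$B{\left(v,z \right)} = \frac{1 + v}{1 + z}$ ($B{\left(v,z \right)} = \frac{-2 + \left(3 + v\right)}{z + 1} = \frac{1 + v}{1 + z}$)
$U{\left(Z \right)} = \frac{1}{- \frac{2225}{14} + \frac{Z}{14}}$ ($U{\left(Z \right)} = \frac{1}{\frac{1 + Z}{1 + 13} - 159} = \frac{1}{\frac{1 + Z}{14} - 159} = \frac{1}{\left(\frac{1}{14} + \frac{Z}{14}\right) - 159} = \frac{1}{- \frac{2225}{14} + \frac{Z}{14}}$)
$\frac{1}{U{\left(W{\left(-12 \right)} \right)}} = \frac{1}{14 \frac{1}{-2225 - 1}} = \frac{1}{14 \frac{1}{-2226}} = \frac{1}{14 \left(- \frac{1}{2226}\right)} = \frac{1}{- \frac{1}{159}} = -159$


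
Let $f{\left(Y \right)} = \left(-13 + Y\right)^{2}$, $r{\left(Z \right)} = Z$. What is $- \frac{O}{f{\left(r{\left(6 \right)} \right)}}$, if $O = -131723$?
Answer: $\frac{131723}{49} \approx 2688.2$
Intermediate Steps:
$- \frac{O}{f{\left(r{\left(6 \right)} \right)}} = - \frac{-131723}{\left(-13 + 6\right)^{2}} = - \frac{-131723}{\left(-7\right)^{2}} = - \frac{-131723}{49} = \left(-1\right) \left(- \frac{131723}{49}\right) = \frac{131723}{49}$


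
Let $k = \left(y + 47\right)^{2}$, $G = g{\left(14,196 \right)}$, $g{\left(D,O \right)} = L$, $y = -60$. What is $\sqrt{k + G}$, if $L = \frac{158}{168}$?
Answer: $\frac{5 \sqrt{11991}}{42} \approx 13.036$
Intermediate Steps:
$L = \frac{79}{84}$ ($L = 158 \cdot \frac{1}{168} = \frac{79}{84} \approx 0.94048$)
$g{\left(D,O \right)} = \frac{79}{84}$
$G = \frac{79}{84} \approx 0.94048$
$k = 169$ ($k = \left(-60 + 47\right)^{2} = \left(-13\right)^{2} = 169$)
$\sqrt{k + G} = \sqrt{169 + \frac{79}{84}} = \sqrt{\frac{14275}{84}} = \frac{5 \sqrt{11991}}{42}$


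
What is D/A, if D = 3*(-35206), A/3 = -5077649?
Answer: 35206/5077649 ≈ 0.0069335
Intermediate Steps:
A = -15232947 (A = 3*(-5077649) = -15232947)
D = -105618
D/A = -105618/(-15232947) = -105618*(-1/15232947) = 35206/5077649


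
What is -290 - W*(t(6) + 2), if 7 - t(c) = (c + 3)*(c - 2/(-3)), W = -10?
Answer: -800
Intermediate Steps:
t(c) = 7 - (3 + c)*(⅔ + c) (t(c) = 7 - (c + 3)*(c - 2/(-3)) = 7 - (3 + c)*(c - 2*(-⅓)) = 7 - (3 + c)*(c + ⅔) = 7 - (3 + c)*(⅔ + c))
-290 - W*(t(6) + 2) = -290 - (-10)*((5 - 1*6² - 11/3*6) + 2) = -290 - (-10)*((5 - 1*36 - 22) + 2) = -290 - (-10)*((5 - 36 - 22) + 2) = -290 - (-10)*(-53 + 2) = -290 - (-10)*(-51) = -290 - 1*510 = -290 - 510 = -800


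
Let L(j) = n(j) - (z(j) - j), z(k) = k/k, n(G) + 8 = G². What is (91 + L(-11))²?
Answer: 36864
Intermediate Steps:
n(G) = -8 + G²
z(k) = 1
L(j) = -9 + j + j² (L(j) = (-8 + j²) - (1 - j) = (-8 + j²) + (-1 + j) = -9 + j + j²)
(91 + L(-11))² = (91 + (-9 - 11 + (-11)²))² = (91 + (-9 - 11 + 121))² = (91 + 101)² = 192² = 36864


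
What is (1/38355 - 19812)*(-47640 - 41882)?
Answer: 68026806244198/38355 ≈ 1.7736e+9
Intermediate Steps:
(1/38355 - 19812)*(-47640 - 41882) = (1/38355 - 19812)*(-89522) = -759889259/38355*(-89522) = 68026806244198/38355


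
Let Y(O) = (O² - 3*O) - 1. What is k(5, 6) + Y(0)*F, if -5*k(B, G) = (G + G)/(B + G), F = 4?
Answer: -232/55 ≈ -4.2182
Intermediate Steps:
k(B, G) = -2*G/(5*(B + G)) (k(B, G) = -(G + G)/(5*(B + G)) = -2*G/(5*(B + G)))
Y(O) = -1 + O² - 3*O
k(5, 6) + Y(0)*F = -2*6/(5*5 + 5*6) + (-1 + 0² - 3*0)*4 = -2*6/(25 + 30) + (-1 + 0 + 0)*4 = -2*6/55 - 1*4 = -2*6*1/55 - 4 = -12/55 - 4 = -232/55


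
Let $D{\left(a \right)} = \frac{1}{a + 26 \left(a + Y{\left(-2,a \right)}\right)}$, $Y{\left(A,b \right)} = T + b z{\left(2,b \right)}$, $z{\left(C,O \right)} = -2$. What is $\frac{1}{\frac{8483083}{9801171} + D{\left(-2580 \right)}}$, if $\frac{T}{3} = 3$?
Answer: $\frac{211489667838}{183051232031} \approx 1.1554$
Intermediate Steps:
$T = 9$ ($T = 3 \cdot 3 = 9$)
$Y{\left(A,b \right)} = 9 - 2 b$ ($Y{\left(A,b \right)} = 9 + b \left(-2\right) = 9 - 2 b$)
$D{\left(a \right)} = \frac{1}{234 - 25 a}$ ($D{\left(a \right)} = \frac{1}{a + 26 \left(a - \left(-9 + 2 a\right)\right)} = \frac{1}{a + 26 \left(9 - a\right)} = \frac{1}{a - \left(-234 + 26 a\right)} = \frac{1}{234 - 25 a}$)
$\frac{1}{\frac{8483083}{9801171} + D{\left(-2580 \right)}} = \frac{1}{\frac{8483083}{9801171} + \frac{1}{234 - -64500}} = \frac{1}{8483083 \cdot \frac{1}{9801171} + \frac{1}{234 + 64500}} = \frac{1}{\frac{8483083}{9801171} + \frac{1}{64734}} = \frac{1}{\frac{183051232031}{211489667838}} = \frac{211489667838}{183051232031}$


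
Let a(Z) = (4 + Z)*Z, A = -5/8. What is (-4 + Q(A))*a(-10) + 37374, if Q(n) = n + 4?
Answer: 74673/2 ≈ 37337.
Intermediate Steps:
A = -5/8 (A = -5*⅛ = -5/8 ≈ -0.62500)
a(Z) = Z*(4 + Z)
Q(n) = 4 + n
(-4 + Q(A))*a(-10) + 37374 = (-4 + (4 - 5/8))*(-10*(4 - 10)) + 37374 = (-4 + 27/8)*(-10*(-6)) + 37374 = -5/8*60 + 37374 = -75/2 + 37374 = 74673/2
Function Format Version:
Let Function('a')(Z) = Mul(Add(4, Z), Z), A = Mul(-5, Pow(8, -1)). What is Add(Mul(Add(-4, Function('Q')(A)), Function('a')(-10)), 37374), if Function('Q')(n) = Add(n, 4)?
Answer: Rational(74673, 2) ≈ 37337.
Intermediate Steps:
A = Rational(-5, 8) (A = Mul(-5, Rational(1, 8)) = Rational(-5, 8) ≈ -0.62500)
Function('a')(Z) = Mul(Z, Add(4, Z))
Function('Q')(n) = Add(4, n)
Add(Mul(Add(-4, Function('Q')(A)), Function('a')(-10)), 37374) = Add(Mul(Add(-4, Add(4, Rational(-5, 8))), Mul(-10, Add(4, -10))), 37374) = Add(Mul(Add(-4, Rational(27, 8)), Mul(-10, -6)), 37374) = Add(Mul(Rational(-5, 8), 60), 37374) = Add(Rational(-75, 2), 37374) = Rational(74673, 2)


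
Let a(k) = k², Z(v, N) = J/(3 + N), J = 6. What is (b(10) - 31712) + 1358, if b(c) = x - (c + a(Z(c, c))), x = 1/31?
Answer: -159077943/5239 ≈ -30364.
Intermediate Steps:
Z(v, N) = 6/(3 + N)
x = 1/31 ≈ 0.032258
b(c) = 1/31 - c - 36/(3 + c)² (b(c) = 1/31 - (c + (6/(3 + c))²) = 1/31 - (c + 36/(3 + c)²) = 1/31 + (-c - 36/(3 + c)²) = 1/31 - c - 36/(3 + c)²)
(b(10) - 31712) + 1358 = ((1/31 - 1*10 - 36/(3 + 10)²) - 31712) + 1358 = ((1/31 - 10 - 36/13²) - 31712) + 1358 = ((1/31 - 10 - 36*1/169) - 31712) + 1358 = ((1/31 - 10 - 36/169) - 31712) + 1358 = (-53337/5239 - 31712) + 1358 = -166192505/5239 + 1358 = -159077943/5239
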